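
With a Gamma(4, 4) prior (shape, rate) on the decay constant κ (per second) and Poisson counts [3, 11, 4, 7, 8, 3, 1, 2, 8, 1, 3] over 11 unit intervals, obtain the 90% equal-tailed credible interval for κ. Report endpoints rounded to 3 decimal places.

Posterior: Gamma(4+51, 4+11) = Gamma(55, 15) (shape, rate).
Equal-tailed 90% interval: Gamma(55, 15) quantiles at 0.05 and 0.95.
Posterior mean ≈ 3.667, SD ≈ 0.494; a Normal approximation gives roughly [2.853, 4.480].
Exact: lower = 2.893; upper = 4.516.

[2.893, 4.516]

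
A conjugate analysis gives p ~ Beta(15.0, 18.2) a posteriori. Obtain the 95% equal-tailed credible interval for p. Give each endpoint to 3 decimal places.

Posterior: Beta(15.0, 18.2).
Equal-tailed 95% interval: the 0.025 and 0.975 quantiles of Beta(15.0, 18.2).
Posterior mean ≈ 0.452, SD ≈ 0.085; a Normal approximation gives roughly [0.285, 0.619].
Exact: F⁻¹(0.025) = 0.289; F⁻¹(0.975) = 0.620.

[0.289, 0.620]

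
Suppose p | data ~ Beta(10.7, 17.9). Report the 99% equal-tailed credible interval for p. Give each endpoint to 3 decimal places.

Posterior: Beta(10.7, 17.9).
Equal-tailed 99% interval: the 0.005 and 0.995 quantiles of Beta(10.7, 17.9).
Posterior mean ≈ 0.374, SD ≈ 0.089; a Normal approximation gives roughly [0.145, 0.603].
Exact: F⁻¹(0.005) = 0.168; F⁻¹(0.995) = 0.612.

[0.168, 0.612]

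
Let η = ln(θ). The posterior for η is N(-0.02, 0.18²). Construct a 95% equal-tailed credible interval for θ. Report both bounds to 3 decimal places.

[0.689, 1.395]

On the log scale the 95% interval is -0.02 ± 1.960 × 0.18 = [-0.3728, 0.3328].
Exponentiate: [e^-0.3728, e^0.3328] = [0.689, 1.395].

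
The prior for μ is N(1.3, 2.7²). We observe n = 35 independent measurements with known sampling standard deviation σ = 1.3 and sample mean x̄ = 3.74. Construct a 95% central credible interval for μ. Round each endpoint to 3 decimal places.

Posterior precision = 1/2.7² + 35/1.3² = 0.1372 + 20.7101 = 20.8472, so posterior SD = 0.2190.
Posterior mean = (1.3/2.7² + 35·3.74/1.3²) / 20.8472 = 3.7239.
Interval: 3.7239 ± 1.960 × 0.2190 → [3.295, 4.153].

[3.295, 4.153]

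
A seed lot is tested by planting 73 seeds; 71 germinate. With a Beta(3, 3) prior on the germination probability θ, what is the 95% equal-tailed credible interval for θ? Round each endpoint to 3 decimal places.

[0.874, 0.979]

Posterior: Beta(3+71, 3+2) = Beta(74, 5).
Equal-tailed 95% interval: the 0.025 and 0.975 quantiles of Beta(74, 5).
Posterior mean ≈ 0.937, SD ≈ 0.027; a Normal approximation gives roughly [0.883, 0.990].
Exact: F⁻¹(0.025) = 0.874; F⁻¹(0.975) = 0.979.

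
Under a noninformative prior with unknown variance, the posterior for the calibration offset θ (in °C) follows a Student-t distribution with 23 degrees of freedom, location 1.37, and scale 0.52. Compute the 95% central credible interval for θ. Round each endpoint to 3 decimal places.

[0.294, 2.446]

The t_23 distribution is symmetric; the 95% interval is 1.37 ± t·0.52 with t_{0.975,23} = 2.069.
Half-width: 2.069 × 0.52 = 1.076.
1.37 − 1.076 = 0.294; 1.37 + 1.076 = 2.446.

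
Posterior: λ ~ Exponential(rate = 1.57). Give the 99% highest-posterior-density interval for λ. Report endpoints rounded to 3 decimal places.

[0.000, 2.933]

The exponential density is strictly decreasing on [0, ∞), so the HPD interval is anchored at 0: [0, q] with P(λ ≤ q) = 0.99.
q = −ln(1 − 0.99) / 1.57 = 4.6052 / 1.57 = 2.933.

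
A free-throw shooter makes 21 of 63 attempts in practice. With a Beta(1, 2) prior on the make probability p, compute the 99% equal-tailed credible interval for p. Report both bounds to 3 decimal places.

[0.196, 0.489]

Posterior: Beta(1+21, 2+42) = Beta(22, 44).
Equal-tailed 99% interval: the 0.005 and 0.995 quantiles of Beta(22, 44).
Posterior mean ≈ 0.333, SD ≈ 0.058; a Normal approximation gives roughly [0.185, 0.482].
Exact: F⁻¹(0.005) = 0.196; F⁻¹(0.995) = 0.489.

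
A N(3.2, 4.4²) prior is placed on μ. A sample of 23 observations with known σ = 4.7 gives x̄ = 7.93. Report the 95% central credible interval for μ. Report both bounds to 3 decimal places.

Posterior precision = 1/4.4² + 23/4.7² = 0.0517 + 1.0412 = 1.0928, so posterior SD = 0.9566.
Posterior mean = (3.2/4.4² + 23·7.93/4.7²) / 1.0928 = 7.7064.
Interval: 7.7064 ± 1.960 × 0.9566 → [5.832, 9.581].

[5.832, 9.581]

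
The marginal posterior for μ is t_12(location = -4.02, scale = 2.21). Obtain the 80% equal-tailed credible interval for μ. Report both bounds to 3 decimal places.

The t_12 distribution is symmetric; the 80% interval is -4.02 ± t·2.21 with t_{0.9,12} = 1.356.
Half-width: 1.356 × 2.21 = 2.997.
-4.02 − 2.997 = -7.017; -4.02 + 2.997 = -1.023.

[-7.017, -1.023]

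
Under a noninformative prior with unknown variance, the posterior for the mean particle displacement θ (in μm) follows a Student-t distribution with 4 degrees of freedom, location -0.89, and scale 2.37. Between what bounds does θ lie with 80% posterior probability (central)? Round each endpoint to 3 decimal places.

The t_4 distribution is symmetric; the 80% interval is -0.89 ± t·2.37 with t_{0.9,4} = 1.533.
Half-width: 1.533 × 2.37 = 3.634.
-0.89 − 3.634 = -4.524; -0.89 + 3.634 = 2.744.

[-4.524, 2.744]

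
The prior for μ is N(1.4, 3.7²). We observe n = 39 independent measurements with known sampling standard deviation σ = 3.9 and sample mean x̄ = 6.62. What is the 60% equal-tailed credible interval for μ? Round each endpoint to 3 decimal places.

Posterior precision = 1/3.7² + 39/3.9² = 0.0730 + 2.5641 = 2.6371, so posterior SD = 0.6158.
Posterior mean = (1.4/3.7² + 39·6.62/3.9²) / 2.6371 = 6.4754.
Interval: 6.4754 ± 0.842 × 0.6158 → [5.957, 6.994].

[5.957, 6.994]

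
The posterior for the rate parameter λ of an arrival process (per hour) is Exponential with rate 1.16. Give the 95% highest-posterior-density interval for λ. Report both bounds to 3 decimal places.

The exponential density is strictly decreasing on [0, ∞), so the HPD interval is anchored at 0: [0, q] with P(λ ≤ q) = 0.95.
q = −ln(1 − 0.95) / 1.16 = 2.9957 / 1.16 = 2.583.

[0.000, 2.583]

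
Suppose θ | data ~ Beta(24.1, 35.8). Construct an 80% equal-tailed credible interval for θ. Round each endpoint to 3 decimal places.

[0.322, 0.484]

Posterior: Beta(24.1, 35.8).
Equal-tailed 80% interval: the 0.1 and 0.9 quantiles of Beta(24.1, 35.8).
Posterior mean ≈ 0.402, SD ≈ 0.063; a Normal approximation gives roughly [0.322, 0.483].
Exact: F⁻¹(0.1) = 0.322; F⁻¹(0.9) = 0.484.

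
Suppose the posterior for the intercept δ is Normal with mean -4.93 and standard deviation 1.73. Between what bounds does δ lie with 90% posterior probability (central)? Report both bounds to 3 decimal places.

[-7.776, -2.084]

The posterior is symmetric, so the 90% equal-tailed interval is δ = -4.93 ± z·1.73 with z = 1.645.
Half-width: 1.645 × 1.73 = 2.846.
-4.93 − 2.846 = -7.776; -4.93 + 2.846 = -2.084.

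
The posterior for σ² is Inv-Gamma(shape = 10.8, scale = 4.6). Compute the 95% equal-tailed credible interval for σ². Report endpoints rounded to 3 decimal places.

Inverse-Gamma(10.8, 4.6) quantiles: F⁻¹(0.025) and F⁻¹(0.975).
Equivalently, 1/σ² ~ Gamma(10.8, rate = 4.6); invert its 0.975 and 0.025 quantiles.
Posterior mean ≈ 0.469, SD ≈ 0.158; a Normal approximation gives roughly [0.159, 0.780].
Exact: lower = 0.254; upper = 0.860.

[0.254, 0.860]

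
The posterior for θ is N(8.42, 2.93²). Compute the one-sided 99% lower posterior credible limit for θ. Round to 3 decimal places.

1.604

Need L with P(θ ≥ L) = 0.99: L = 8.42 − z_{0.01}·2.93.
z = 2.326; L = 8.42 − 2.326 × 2.93 = 1.604.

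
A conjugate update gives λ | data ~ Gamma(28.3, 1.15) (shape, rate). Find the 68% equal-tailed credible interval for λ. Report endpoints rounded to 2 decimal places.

Posterior: Gamma(shape 28.3, rate 1.15).
Equal-tailed 68% interval: Gamma(28.3, 1.15) quantiles at 0.16 and 0.84.
Posterior mean ≈ 24.61, SD ≈ 4.63; a Normal approximation gives roughly [20.01, 29.21].
Exact: lower = 20.03; upper = 29.18.

[20.03, 29.18]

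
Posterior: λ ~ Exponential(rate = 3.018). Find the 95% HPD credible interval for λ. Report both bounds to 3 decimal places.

The exponential density is strictly decreasing on [0, ∞), so the HPD interval is anchored at 0: [0, q] with P(λ ≤ q) = 0.95.
q = −ln(1 − 0.95) / 3.018 = 2.9957 / 3.018 = 0.993.

[0.000, 0.993]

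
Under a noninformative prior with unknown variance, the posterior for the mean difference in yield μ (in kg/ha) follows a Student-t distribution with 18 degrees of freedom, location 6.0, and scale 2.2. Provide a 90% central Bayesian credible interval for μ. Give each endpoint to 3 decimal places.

[2.185, 9.815]

The t_18 distribution is symmetric; the 90% interval is 6.0 ± t·2.2 with t_{0.95,18} = 1.734.
Half-width: 1.734 × 2.2 = 3.815.
6.0 − 3.815 = 2.185; 6.0 + 3.815 = 9.815.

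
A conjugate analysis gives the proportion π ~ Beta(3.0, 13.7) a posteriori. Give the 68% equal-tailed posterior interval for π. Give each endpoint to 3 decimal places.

Posterior: Beta(3.0, 13.7).
Equal-tailed 68% interval: the 0.16 and 0.84 quantiles of Beta(3.0, 13.7).
Posterior mean ≈ 0.180, SD ≈ 0.091; a Normal approximation gives roughly [0.089, 0.270].
Exact: F⁻¹(0.16) = 0.089; F⁻¹(0.84) = 0.271.

[0.089, 0.271]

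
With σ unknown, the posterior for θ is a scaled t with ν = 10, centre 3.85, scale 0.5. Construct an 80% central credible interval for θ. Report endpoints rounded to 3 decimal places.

[3.164, 4.536]

The t_10 distribution is symmetric; the 80% interval is 3.85 ± t·0.5 with t_{0.9,10} = 1.372.
Half-width: 1.372 × 0.5 = 0.686.
3.85 − 0.686 = 3.164; 3.85 + 0.686 = 4.536.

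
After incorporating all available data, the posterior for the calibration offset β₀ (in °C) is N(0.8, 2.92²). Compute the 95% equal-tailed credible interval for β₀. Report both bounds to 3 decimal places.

[-4.923, 6.523]

The posterior is symmetric, so the 95% equal-tailed interval is β₀ = 0.8 ± z·2.92 with z = 1.960.
Half-width: 1.960 × 2.92 = 5.723.
0.8 − 5.723 = -4.923; 0.8 + 5.723 = 6.523.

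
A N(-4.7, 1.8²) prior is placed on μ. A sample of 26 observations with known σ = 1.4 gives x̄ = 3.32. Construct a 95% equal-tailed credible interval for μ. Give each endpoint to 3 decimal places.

Posterior precision = 1/1.8² + 26/1.4² = 0.3086 + 13.2653 = 13.5739, so posterior SD = 0.2714.
Posterior mean = (-4.7/1.8² + 26·3.32/1.4²) / 13.5739 = 3.1376.
Interval: 3.1376 ± 1.960 × 0.2714 → [2.606, 3.670].

[2.606, 3.670]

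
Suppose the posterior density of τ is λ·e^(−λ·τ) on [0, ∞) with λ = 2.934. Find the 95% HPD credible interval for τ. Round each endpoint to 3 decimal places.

[0.000, 1.021]

The exponential density is strictly decreasing on [0, ∞), so the HPD interval is anchored at 0: [0, q] with P(τ ≤ q) = 0.95.
q = −ln(1 − 0.95) / 2.934 = 2.9957 / 2.934 = 1.021.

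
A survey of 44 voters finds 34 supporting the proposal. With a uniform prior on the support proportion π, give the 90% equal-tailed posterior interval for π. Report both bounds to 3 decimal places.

[0.652, 0.856]

Posterior: Beta(1+34, 1+10) = Beta(35, 11).
Equal-tailed 90% interval: the 0.05 and 0.95 quantiles of Beta(35, 11).
Posterior mean ≈ 0.761, SD ≈ 0.062; a Normal approximation gives roughly [0.659, 0.863].
Exact: F⁻¹(0.05) = 0.652; F⁻¹(0.95) = 0.856.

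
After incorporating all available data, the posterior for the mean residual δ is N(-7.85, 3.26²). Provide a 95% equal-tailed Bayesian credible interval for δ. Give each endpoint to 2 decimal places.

The posterior is symmetric, so the 95% equal-tailed interval is δ = -7.85 ± z·3.26 with z = 1.960.
Half-width: 1.960 × 3.26 = 6.39.
-7.85 − 6.39 = -14.24; -7.85 + 6.39 = -1.46.

[-14.24, -1.46]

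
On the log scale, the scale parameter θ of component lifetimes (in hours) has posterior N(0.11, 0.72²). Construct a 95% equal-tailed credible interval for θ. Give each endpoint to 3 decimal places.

[0.272, 4.578]

On the log scale the 95% interval is 0.11 ± 1.960 × 0.72 = [-1.3012, 1.5212].
Exponentiate: [e^-1.3012, e^1.5212] = [0.272, 4.578].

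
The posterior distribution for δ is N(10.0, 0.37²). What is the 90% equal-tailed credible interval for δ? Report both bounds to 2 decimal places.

[9.39, 10.61]

The posterior is symmetric, so the 90% equal-tailed interval is δ = 10.0 ± z·0.37 with z = 1.645.
Half-width: 1.645 × 0.37 = 0.61.
10.0 − 0.61 = 9.39; 10.0 + 0.61 = 10.61.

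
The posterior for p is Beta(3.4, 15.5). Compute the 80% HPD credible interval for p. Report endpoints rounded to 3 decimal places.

The posterior is unimodal and skewed, so the HPD interval has equal density at both endpoints and is the shortest 80% interval.
Solving f(0.058) = f(0.269) with F(0.269) − F(0.058) = 0.80 gives [0.058, 0.269].
For comparison, the equal-tailed interval is [0.078, 0.297]; the HPD is narrower and shifted toward the mode.

[0.058, 0.269]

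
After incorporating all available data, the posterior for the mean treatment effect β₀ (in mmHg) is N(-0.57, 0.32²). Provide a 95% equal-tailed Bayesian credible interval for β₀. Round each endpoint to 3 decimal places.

[-1.197, 0.057]

The posterior is symmetric, so the 95% equal-tailed interval is β₀ = -0.57 ± z·0.32 with z = 1.960.
Half-width: 1.960 × 0.32 = 0.627.
-0.57 − 0.627 = -1.197; -0.57 + 0.627 = 0.057.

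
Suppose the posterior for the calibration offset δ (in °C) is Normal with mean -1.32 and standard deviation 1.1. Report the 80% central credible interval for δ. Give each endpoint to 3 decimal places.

The posterior is symmetric, so the 80% equal-tailed interval is δ = -1.32 ± z·1.1 with z = 1.282.
Half-width: 1.282 × 1.1 = 1.410.
-1.32 − 1.410 = -2.730; -1.32 + 1.410 = 0.090.

[-2.730, 0.090]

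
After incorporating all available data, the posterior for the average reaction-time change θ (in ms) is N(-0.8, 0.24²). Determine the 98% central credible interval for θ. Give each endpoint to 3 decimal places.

The posterior is symmetric, so the 98% equal-tailed interval is θ = -0.8 ± z·0.24 with z = 2.326.
Half-width: 2.326 × 0.24 = 0.558.
-0.8 − 0.558 = -1.358; -0.8 + 0.558 = -0.242.

[-1.358, -0.242]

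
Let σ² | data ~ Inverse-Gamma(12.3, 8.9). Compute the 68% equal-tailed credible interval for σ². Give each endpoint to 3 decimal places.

Inverse-Gamma(12.3, 8.9) quantiles: F⁻¹(0.16) and F⁻¹(0.84).
Equivalently, 1/σ² ~ Gamma(12.3, rate = 8.9); invert its 0.84 and 0.16 quantiles.
Posterior mean ≈ 0.788, SD ≈ 0.245; a Normal approximation gives roughly [0.544, 1.032].
Exact: lower = 0.566; upper = 1.005.

[0.566, 1.005]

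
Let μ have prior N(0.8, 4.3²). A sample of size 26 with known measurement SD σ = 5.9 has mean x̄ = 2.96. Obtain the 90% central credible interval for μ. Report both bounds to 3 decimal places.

Posterior precision = 1/4.3² + 26/5.9² = 0.0541 + 0.7469 = 0.8010, so posterior SD = 1.1173.
Posterior mean = (0.8/4.3² + 26·2.96/5.9²) / 0.8010 = 2.8142.
Interval: 2.8142 ± 1.645 × 1.1173 → [0.976, 4.652].

[0.976, 4.652]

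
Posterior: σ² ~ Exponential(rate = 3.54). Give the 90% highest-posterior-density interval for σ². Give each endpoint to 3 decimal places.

The exponential density is strictly decreasing on [0, ∞), so the HPD interval is anchored at 0: [0, q] with P(σ² ≤ q) = 0.90.
q = −ln(1 − 0.90) / 3.54 = 2.3026 / 3.54 = 0.650.

[0.000, 0.650]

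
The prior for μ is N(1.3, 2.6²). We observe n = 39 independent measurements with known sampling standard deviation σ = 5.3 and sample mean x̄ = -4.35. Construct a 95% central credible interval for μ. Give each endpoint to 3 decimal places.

Posterior precision = 1/2.6² + 39/5.3² = 0.1479 + 1.3884 = 1.5363, so posterior SD = 0.8068.
Posterior mean = (1.3/2.6² + 39·-4.35/5.3²) / 1.5363 = -3.8060.
Interval: -3.8060 ± 1.960 × 0.8068 → [-5.387, -2.225].

[-5.387, -2.225]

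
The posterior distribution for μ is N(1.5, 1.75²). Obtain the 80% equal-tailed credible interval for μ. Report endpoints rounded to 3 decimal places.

[-0.743, 3.743]

The posterior is symmetric, so the 80% equal-tailed interval is μ = 1.5 ± z·1.75 with z = 1.282.
Half-width: 1.282 × 1.75 = 2.243.
1.5 − 2.243 = -0.743; 1.5 + 2.243 = 3.743.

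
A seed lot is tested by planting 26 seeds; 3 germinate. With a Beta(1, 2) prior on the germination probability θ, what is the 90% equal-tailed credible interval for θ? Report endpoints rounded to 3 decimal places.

Posterior: Beta(1+3, 2+23) = Beta(4, 25).
Equal-tailed 90% interval: the 0.05 and 0.95 quantiles of Beta(4, 25).
Posterior mean ≈ 0.138, SD ≈ 0.063; a Normal approximation gives roughly [0.034, 0.241].
Exact: F⁻¹(0.05) = 0.050; F⁻¹(0.95) = 0.254.

[0.050, 0.254]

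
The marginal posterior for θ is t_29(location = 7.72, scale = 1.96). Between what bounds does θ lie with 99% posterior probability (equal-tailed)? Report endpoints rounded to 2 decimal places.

[2.32, 13.12]

The t_29 distribution is symmetric; the 99% interval is 7.72 ± t·1.96 with t_{0.995,29} = 2.756.
Half-width: 2.756 × 1.96 = 5.40.
7.72 − 5.40 = 2.32; 7.72 + 5.40 = 13.12.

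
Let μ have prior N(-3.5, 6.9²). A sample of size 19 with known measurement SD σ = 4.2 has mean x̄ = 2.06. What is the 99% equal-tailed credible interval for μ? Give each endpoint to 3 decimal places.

[-0.504, 4.412]

Posterior precision = 1/6.9² + 19/4.2² = 0.0210 + 1.0771 = 1.0981, so posterior SD = 0.9543.
Posterior mean = (-3.5/6.9² + 19·2.06/4.2²) / 1.0981 = 1.9537.
Interval: 1.9537 ± 2.576 × 0.9543 → [-0.504, 4.412].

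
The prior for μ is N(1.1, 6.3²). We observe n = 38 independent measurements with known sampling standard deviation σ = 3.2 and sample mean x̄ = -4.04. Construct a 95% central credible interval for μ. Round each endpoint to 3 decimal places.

[-5.019, -2.991]

Posterior precision = 1/6.3² + 38/3.2² = 0.0252 + 3.7109 = 3.7361, so posterior SD = 0.5174.
Posterior mean = (1.1/6.3² + 38·-4.04/3.2²) / 3.7361 = -4.0053.
Interval: -4.0053 ± 1.960 × 0.5174 → [-5.019, -2.991].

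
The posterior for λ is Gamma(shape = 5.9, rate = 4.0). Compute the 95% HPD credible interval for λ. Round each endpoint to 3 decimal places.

The posterior is unimodal and skewed, so the HPD interval has equal density at both endpoints and is the shortest 95% interval.
Solving f(0.425) = f(2.681) with F(2.681) − F(0.425) = 0.95 gives [0.425, 2.681].
For comparison, the equal-tailed interval is [0.536, 2.882]; the HPD is narrower and shifted toward the mode.

[0.425, 2.681]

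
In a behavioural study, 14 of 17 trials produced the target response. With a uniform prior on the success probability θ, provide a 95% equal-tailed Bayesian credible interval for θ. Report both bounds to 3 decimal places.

Posterior: Beta(1+14, 1+3) = Beta(15, 4).
Equal-tailed 95% interval: the 0.025 and 0.975 quantiles of Beta(15, 4).
Posterior mean ≈ 0.789, SD ≈ 0.091; a Normal approximation gives roughly [0.611, 0.968].
Exact: F⁻¹(0.025) = 0.586; F⁻¹(0.975) = 0.936.

[0.586, 0.936]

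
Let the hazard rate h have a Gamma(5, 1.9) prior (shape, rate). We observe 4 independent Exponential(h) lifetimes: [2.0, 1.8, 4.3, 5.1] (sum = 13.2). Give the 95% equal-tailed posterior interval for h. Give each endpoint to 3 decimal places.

Posterior: Gamma(5+4, 1.9+13.2) = Gamma(9, 15.1) (shape, rate).
Equal-tailed 95% interval: Gamma(9, 15.1) quantiles at 0.025 and 0.975.
Posterior mean ≈ 0.596, SD ≈ 0.199; a Normal approximation gives roughly [0.207, 0.985].
Exact: lower = 0.273; upper = 1.044.

[0.273, 1.044]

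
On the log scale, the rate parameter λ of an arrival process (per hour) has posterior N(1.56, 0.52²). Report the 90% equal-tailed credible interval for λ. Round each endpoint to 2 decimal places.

On the log scale the 90% interval is 1.56 ± 1.645 × 0.52 = [0.7047, 2.4153].
Exponentiate: [e^0.7047, e^2.4153] = [2.02, 11.19].

[2.02, 11.19]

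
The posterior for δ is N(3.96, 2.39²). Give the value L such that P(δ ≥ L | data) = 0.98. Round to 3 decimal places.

Need L with P(δ ≥ L) = 0.98: L = 3.96 − z_{0.02}·2.39.
z = 2.054; L = 3.96 − 2.054 × 2.39 = -0.948.

-0.948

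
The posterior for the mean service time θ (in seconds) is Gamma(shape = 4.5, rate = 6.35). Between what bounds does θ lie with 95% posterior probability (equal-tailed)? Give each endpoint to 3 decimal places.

[0.213, 1.498]

Posterior: Gamma(shape 4.5, rate 6.35).
Equal-tailed 95% interval: Gamma(4.5, 6.35) quantiles at 0.025 and 0.975.
Posterior mean ≈ 0.709, SD ≈ 0.334; a Normal approximation gives roughly [0.054, 1.363].
Exact: lower = 0.213; upper = 1.498.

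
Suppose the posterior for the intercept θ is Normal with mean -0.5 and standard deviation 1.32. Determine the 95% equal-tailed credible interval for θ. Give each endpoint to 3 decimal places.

[-3.087, 2.087]

The posterior is symmetric, so the 95% equal-tailed interval is θ = -0.5 ± z·1.32 with z = 1.960.
Half-width: 1.960 × 1.32 = 2.587.
-0.5 − 2.587 = -3.087; -0.5 + 2.587 = 2.087.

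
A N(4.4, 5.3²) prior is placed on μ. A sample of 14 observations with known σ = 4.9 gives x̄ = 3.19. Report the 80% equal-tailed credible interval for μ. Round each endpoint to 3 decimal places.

Posterior precision = 1/5.3² + 14/4.9² = 0.0356 + 0.5831 = 0.6187, so posterior SD = 1.2713.
Posterior mean = (4.4/5.3² + 14·3.19/4.9²) / 0.6187 = 3.2596.
Interval: 3.2596 ± 1.282 × 1.2713 → [1.630, 4.889].

[1.630, 4.889]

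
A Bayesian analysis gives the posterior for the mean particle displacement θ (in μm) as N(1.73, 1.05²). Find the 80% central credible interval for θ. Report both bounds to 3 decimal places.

The posterior is symmetric, so the 80% equal-tailed interval is θ = 1.73 ± z·1.05 with z = 1.282.
Half-width: 1.282 × 1.05 = 1.346.
1.73 − 1.346 = 0.384; 1.73 + 1.346 = 3.076.

[0.384, 3.076]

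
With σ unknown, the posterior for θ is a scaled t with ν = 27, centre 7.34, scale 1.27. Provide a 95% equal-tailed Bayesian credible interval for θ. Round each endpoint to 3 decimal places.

The t_27 distribution is symmetric; the 95% interval is 7.34 ± t·1.27 with t_{0.975,27} = 2.052.
Half-width: 2.052 × 1.27 = 2.606.
7.34 − 2.606 = 4.734; 7.34 + 2.606 = 9.946.

[4.734, 9.946]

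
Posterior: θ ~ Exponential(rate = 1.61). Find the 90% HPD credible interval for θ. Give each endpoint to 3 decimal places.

[0.000, 1.430]

The exponential density is strictly decreasing on [0, ∞), so the HPD interval is anchored at 0: [0, q] with P(θ ≤ q) = 0.90.
q = −ln(1 − 0.90) / 1.61 = 2.3026 / 1.61 = 1.430.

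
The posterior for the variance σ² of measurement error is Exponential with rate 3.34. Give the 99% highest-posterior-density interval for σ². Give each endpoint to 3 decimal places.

[0.000, 1.379]

The exponential density is strictly decreasing on [0, ∞), so the HPD interval is anchored at 0: [0, q] with P(σ² ≤ q) = 0.99.
q = −ln(1 − 0.99) / 3.34 = 4.6052 / 3.34 = 1.379.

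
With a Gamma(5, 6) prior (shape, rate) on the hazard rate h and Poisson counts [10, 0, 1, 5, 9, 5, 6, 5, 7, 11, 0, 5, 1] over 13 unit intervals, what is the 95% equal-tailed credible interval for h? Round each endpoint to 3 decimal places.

[2.872, 4.596]

Posterior: Gamma(5+65, 6+13) = Gamma(70, 19) (shape, rate).
Equal-tailed 95% interval: Gamma(70, 19) quantiles at 0.025 and 0.975.
Posterior mean ≈ 3.684, SD ≈ 0.440; a Normal approximation gives roughly [2.821, 4.547].
Exact: lower = 2.872; upper = 4.596.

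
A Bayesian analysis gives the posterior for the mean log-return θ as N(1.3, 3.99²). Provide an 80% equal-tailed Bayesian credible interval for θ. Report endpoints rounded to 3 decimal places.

The posterior is symmetric, so the 80% equal-tailed interval is θ = 1.3 ± z·3.99 with z = 1.282.
Half-width: 1.282 × 3.99 = 5.113.
1.3 − 5.113 = -3.813; 1.3 + 5.113 = 6.413.

[-3.813, 6.413]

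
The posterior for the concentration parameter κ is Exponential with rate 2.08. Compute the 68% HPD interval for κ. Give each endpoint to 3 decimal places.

The exponential density is strictly decreasing on [0, ∞), so the HPD interval is anchored at 0: [0, q] with P(κ ≤ q) = 0.68.
q = −ln(1 − 0.68) / 2.08 = 1.1394 / 2.08 = 0.548.

[0.000, 0.548]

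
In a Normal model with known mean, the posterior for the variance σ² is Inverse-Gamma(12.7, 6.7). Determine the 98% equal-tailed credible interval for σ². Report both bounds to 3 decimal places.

Inverse-Gamma(12.7, 6.7) quantiles: F⁻¹(0.01) and F⁻¹(0.99).
Equivalently, 1/σ² ~ Gamma(12.7, rate = 6.7); invert its 0.99 and 0.01 quantiles.
Posterior mean ≈ 0.573, SD ≈ 0.175; a Normal approximation gives roughly [0.165, 0.980].
Exact: lower = 0.299; upper = 1.136.

[0.299, 1.136]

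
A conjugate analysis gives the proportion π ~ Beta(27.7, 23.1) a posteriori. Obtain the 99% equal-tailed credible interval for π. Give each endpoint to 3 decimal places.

Posterior: Beta(27.7, 23.1).
Equal-tailed 99% interval: the 0.005 and 0.995 quantiles of Beta(27.7, 23.1).
Posterior mean ≈ 0.545, SD ≈ 0.069; a Normal approximation gives roughly [0.367, 0.723].
Exact: F⁻¹(0.005) = 0.367; F⁻¹(0.995) = 0.717.

[0.367, 0.717]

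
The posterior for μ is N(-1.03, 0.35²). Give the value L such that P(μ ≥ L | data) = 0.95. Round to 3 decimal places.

Need L with P(μ ≥ L) = 0.95: L = -1.03 − z_{0.05}·0.35.
z = 1.645; L = -1.03 − 1.645 × 0.35 = -1.606.

-1.606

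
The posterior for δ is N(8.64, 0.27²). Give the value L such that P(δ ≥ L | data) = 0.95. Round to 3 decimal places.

Need L with P(δ ≥ L) = 0.95: L = 8.64 − z_{0.05}·0.27.
z = 1.645; L = 8.64 − 1.645 × 0.27 = 8.196.

8.196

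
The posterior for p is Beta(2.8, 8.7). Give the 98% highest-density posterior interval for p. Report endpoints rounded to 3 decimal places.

The posterior is unimodal and skewed, so the HPD interval has equal density at both endpoints and is the shortest 98% interval.
Solving f(0.022) = f(0.538) with F(0.538) − F(0.022) = 0.98 gives [0.022, 0.538].
For comparison, the equal-tailed interval is [0.038, 0.572]; the HPD is narrower and shifted toward the mode.

[0.022, 0.538]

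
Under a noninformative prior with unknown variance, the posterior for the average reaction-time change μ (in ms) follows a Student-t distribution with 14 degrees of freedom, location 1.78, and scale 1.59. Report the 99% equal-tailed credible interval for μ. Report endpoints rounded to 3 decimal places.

The t_14 distribution is symmetric; the 99% interval is 1.78 ± t·1.59 with t_{0.995,14} = 2.977.
Half-width: 2.977 × 1.59 = 4.733.
1.78 − 4.733 = -2.953; 1.78 + 4.733 = 6.513.

[-2.953, 6.513]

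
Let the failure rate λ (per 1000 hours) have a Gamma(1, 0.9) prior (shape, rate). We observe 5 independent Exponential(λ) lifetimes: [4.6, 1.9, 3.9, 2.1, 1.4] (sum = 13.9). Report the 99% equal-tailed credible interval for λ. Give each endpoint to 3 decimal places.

[0.104, 0.956]

Posterior: Gamma(1+5, 0.9+13.9) = Gamma(6, 14.8) (shape, rate).
Equal-tailed 99% interval: Gamma(6, 14.8) quantiles at 0.005 and 0.995.
Posterior mean ≈ 0.405, SD ≈ 0.166; a Normal approximation gives roughly [-0.021, 0.832].
Exact: lower = 0.104; upper = 0.956.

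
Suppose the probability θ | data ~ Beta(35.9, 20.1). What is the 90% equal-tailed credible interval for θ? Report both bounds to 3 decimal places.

Posterior: Beta(35.9, 20.1).
Equal-tailed 90% interval: the 0.05 and 0.95 quantiles of Beta(35.9, 20.1).
Posterior mean ≈ 0.641, SD ≈ 0.064; a Normal approximation gives roughly [0.537, 0.746].
Exact: F⁻¹(0.05) = 0.534; F⁻¹(0.95) = 0.743.

[0.534, 0.743]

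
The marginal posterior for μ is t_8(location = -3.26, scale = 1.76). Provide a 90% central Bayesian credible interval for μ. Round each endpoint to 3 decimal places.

[-6.533, 0.013]

The t_8 distribution is symmetric; the 90% interval is -3.26 ± t·1.76 with t_{0.95,8} = 1.860.
Half-width: 1.860 × 1.76 = 3.273.
-3.26 − 3.273 = -6.533; -3.26 + 3.273 = 0.013.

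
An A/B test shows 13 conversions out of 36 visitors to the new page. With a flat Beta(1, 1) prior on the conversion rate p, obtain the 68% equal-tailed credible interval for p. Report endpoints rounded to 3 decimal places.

[0.291, 0.446]

Posterior: Beta(1+13, 1+23) = Beta(14, 24).
Equal-tailed 68% interval: the 0.16 and 0.84 quantiles of Beta(14, 24).
Posterior mean ≈ 0.368, SD ≈ 0.077; a Normal approximation gives roughly [0.292, 0.445].
Exact: F⁻¹(0.16) = 0.291; F⁻¹(0.84) = 0.446.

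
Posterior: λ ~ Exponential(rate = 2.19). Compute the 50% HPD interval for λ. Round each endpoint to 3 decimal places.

[0.000, 0.317]

The exponential density is strictly decreasing on [0, ∞), so the HPD interval is anchored at 0: [0, q] with P(λ ≤ q) = 0.50.
q = −ln(1 − 0.50) / 2.19 = 0.6931 / 2.19 = 0.317.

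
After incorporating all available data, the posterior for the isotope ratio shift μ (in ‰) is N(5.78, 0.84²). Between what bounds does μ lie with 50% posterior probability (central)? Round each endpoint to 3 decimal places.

The posterior is symmetric, so the 50% equal-tailed interval is μ = 5.78 ± z·0.84 with z = 0.674.
Half-width: 0.674 × 0.84 = 0.567.
5.78 − 0.567 = 5.213; 5.78 + 0.567 = 6.347.

[5.213, 6.347]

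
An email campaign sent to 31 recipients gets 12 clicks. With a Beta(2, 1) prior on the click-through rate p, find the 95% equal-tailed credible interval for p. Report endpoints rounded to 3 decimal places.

Posterior: Beta(2+12, 1+19) = Beta(14, 20).
Equal-tailed 95% interval: the 0.025 and 0.975 quantiles of Beta(14, 20).
Posterior mean ≈ 0.412, SD ≈ 0.083; a Normal approximation gives roughly [0.249, 0.575].
Exact: F⁻¹(0.025) = 0.255; F⁻¹(0.975) = 0.579.

[0.255, 0.579]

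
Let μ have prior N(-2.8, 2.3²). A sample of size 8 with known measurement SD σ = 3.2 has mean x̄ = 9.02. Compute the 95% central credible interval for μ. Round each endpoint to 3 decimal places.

[4.727, 8.707]

Posterior precision = 1/2.3² + 8/3.2² = 0.1890 + 0.7812 = 0.9703, so posterior SD = 1.0152.
Posterior mean = (-2.8/2.3² + 8·9.02/3.2²) / 0.9703 = 6.7172.
Interval: 6.7172 ± 1.960 × 1.0152 → [4.727, 8.707].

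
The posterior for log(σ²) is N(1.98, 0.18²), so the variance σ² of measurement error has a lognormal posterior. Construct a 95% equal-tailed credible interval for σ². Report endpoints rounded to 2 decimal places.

[5.09, 10.31]

On the log scale the 95% interval is 1.98 ± 1.960 × 0.18 = [1.6272, 2.3328].
Exponentiate: [e^1.6272, e^2.3328] = [5.09, 10.31].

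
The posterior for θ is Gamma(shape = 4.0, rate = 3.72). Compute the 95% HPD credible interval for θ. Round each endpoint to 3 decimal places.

The posterior is unimodal and skewed, so the HPD interval has equal density at both endpoints and is the shortest 95% interval.
Solving f(0.192) = f(2.137) with F(2.137) − F(0.192) = 0.95 gives [0.192, 2.137].
For comparison, the equal-tailed interval is [0.293, 2.357]; the HPD is narrower and shifted toward the mode.

[0.192, 2.137]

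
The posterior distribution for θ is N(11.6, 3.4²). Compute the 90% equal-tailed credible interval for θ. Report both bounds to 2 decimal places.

The posterior is symmetric, so the 90% equal-tailed interval is θ = 11.6 ± z·3.4 with z = 1.645.
Half-width: 1.645 × 3.4 = 5.59.
11.6 − 5.59 = 6.01; 11.6 + 5.59 = 17.19.

[6.01, 17.19]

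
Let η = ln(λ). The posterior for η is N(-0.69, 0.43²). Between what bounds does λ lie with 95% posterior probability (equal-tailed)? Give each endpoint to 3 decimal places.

[0.216, 1.165]

On the log scale the 95% interval is -0.69 ± 1.960 × 0.43 = [-1.5328, 0.1528].
Exponentiate: [e^-1.5328, e^0.1528] = [0.216, 1.165].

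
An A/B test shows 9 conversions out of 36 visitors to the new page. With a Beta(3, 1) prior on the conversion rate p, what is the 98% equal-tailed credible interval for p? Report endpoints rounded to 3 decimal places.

Posterior: Beta(3+9, 1+27) = Beta(12, 28).
Equal-tailed 98% interval: the 0.01 and 0.99 quantiles of Beta(12, 28).
Posterior mean ≈ 0.300, SD ≈ 0.072; a Normal approximation gives roughly [0.134, 0.466].
Exact: F⁻¹(0.01) = 0.151; F⁻¹(0.99) = 0.478.

[0.151, 0.478]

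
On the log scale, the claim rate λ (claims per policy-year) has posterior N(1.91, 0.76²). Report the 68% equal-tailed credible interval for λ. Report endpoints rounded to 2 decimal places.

On the log scale the 68% interval is 1.91 ± 0.994 × 0.76 = [1.1542, 2.6658].
Exponentiate: [e^1.1542, e^2.6658] = [3.17, 14.38].

[3.17, 14.38]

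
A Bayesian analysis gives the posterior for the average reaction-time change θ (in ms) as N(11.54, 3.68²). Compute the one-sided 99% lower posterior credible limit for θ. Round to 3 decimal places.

Need L with P(θ ≥ L) = 0.99: L = 11.54 − z_{0.01}·3.68.
z = 2.326; L = 11.54 − 2.326 × 3.68 = 2.979.

2.979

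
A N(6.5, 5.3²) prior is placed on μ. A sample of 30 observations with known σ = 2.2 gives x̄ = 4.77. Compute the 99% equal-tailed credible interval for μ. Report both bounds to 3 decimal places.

[3.748, 5.812]

Posterior precision = 1/5.3² + 30/2.2² = 0.0356 + 6.1983 = 6.2339, so posterior SD = 0.4005.
Posterior mean = (6.5/5.3² + 30·4.77/2.2²) / 6.2339 = 4.7799.
Interval: 4.7799 ± 2.576 × 0.4005 → [3.748, 5.812].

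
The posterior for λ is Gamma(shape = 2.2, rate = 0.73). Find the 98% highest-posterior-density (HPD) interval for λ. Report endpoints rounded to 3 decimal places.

The posterior is unimodal and skewed, so the HPD interval has equal density at both endpoints and is the shortest 98% interval.
Solving f(0.050) = f(8.493) with F(8.493) − F(0.050) = 0.98 gives [0.050, 8.493].
For comparison, the equal-tailed interval is [0.268, 9.598]; the HPD is narrower and shifted toward the mode.

[0.050, 8.493]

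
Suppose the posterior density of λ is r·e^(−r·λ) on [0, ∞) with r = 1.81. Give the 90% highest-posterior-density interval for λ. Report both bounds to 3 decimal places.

[0.000, 1.272]

The exponential density is strictly decreasing on [0, ∞), so the HPD interval is anchored at 0: [0, q] with P(λ ≤ q) = 0.90.
q = −ln(1 − 0.90) / 1.81 = 2.3026 / 1.81 = 1.272.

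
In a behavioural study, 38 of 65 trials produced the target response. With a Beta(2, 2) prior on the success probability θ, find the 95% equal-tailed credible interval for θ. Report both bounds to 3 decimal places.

[0.462, 0.693]

Posterior: Beta(2+38, 2+27) = Beta(40, 29).
Equal-tailed 95% interval: the 0.025 and 0.975 quantiles of Beta(40, 29).
Posterior mean ≈ 0.580, SD ≈ 0.059; a Normal approximation gives roughly [0.464, 0.695].
Exact: F⁻¹(0.025) = 0.462; F⁻¹(0.975) = 0.693.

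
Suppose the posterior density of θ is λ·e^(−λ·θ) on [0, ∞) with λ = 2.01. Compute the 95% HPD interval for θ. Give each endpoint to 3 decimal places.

[0.000, 1.490]

The exponential density is strictly decreasing on [0, ∞), so the HPD interval is anchored at 0: [0, q] with P(θ ≤ q) = 0.95.
q = −ln(1 − 0.95) / 2.01 = 2.9957 / 2.01 = 1.490.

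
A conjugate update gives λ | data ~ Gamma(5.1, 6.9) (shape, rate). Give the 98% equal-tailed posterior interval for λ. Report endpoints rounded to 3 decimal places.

Posterior: Gamma(shape 5.1, rate 6.9).
Equal-tailed 98% interval: Gamma(5.1, 6.9) quantiles at 0.01 and 0.99.
Posterior mean ≈ 0.739, SD ≈ 0.327; a Normal approximation gives roughly [-0.022, 1.501].
Exact: lower = 0.192; upper = 1.704.

[0.192, 1.704]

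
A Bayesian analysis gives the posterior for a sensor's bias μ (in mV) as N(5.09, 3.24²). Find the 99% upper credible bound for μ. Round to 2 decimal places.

12.63

Need U with P(μ ≤ U) = 0.99: U = 5.09 + z_{0.01}·3.24.
z = 2.326; U = 5.09 + 2.326 × 3.24 = 12.63.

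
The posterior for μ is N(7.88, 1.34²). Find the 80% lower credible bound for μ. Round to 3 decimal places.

6.752

Need L with P(μ ≥ L) = 0.80: L = 7.88 − z_{0.2}·1.34.
z = 0.842; L = 7.88 − 0.842 × 1.34 = 6.752.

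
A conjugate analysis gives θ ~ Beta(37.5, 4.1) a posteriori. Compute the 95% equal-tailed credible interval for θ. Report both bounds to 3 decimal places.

Posterior: Beta(37.5, 4.1).
Equal-tailed 95% interval: the 0.025 and 0.975 quantiles of Beta(37.5, 4.1).
Posterior mean ≈ 0.901, SD ≈ 0.046; a Normal approximation gives roughly [0.812, 0.991].
Exact: F⁻¹(0.025) = 0.796; F⁻¹(0.975) = 0.971.

[0.796, 0.971]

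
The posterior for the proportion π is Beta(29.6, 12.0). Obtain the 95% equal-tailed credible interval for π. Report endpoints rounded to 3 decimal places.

[0.567, 0.837]

Posterior: Beta(29.6, 12.0).
Equal-tailed 95% interval: the 0.025 and 0.975 quantiles of Beta(29.6, 12.0).
Posterior mean ≈ 0.712, SD ≈ 0.069; a Normal approximation gives roughly [0.575, 0.848].
Exact: F⁻¹(0.025) = 0.567; F⁻¹(0.975) = 0.837.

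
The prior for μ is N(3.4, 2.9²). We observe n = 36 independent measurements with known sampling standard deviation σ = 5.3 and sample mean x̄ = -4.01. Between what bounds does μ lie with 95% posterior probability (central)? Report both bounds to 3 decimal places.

Posterior precision = 1/2.9² + 36/5.3² = 0.1189 + 1.2816 = 1.4005, so posterior SD = 0.8450.
Posterior mean = (3.4/2.9² + 36·-4.01/5.3²) / 1.4005 = -3.3809.
Interval: -3.3809 ± 1.960 × 0.8450 → [-5.037, -1.725].

[-5.037, -1.725]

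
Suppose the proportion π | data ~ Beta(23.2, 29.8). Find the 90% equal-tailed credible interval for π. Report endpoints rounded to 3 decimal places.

Posterior: Beta(23.2, 29.8).
Equal-tailed 90% interval: the 0.05 and 0.95 quantiles of Beta(23.2, 29.8).
Posterior mean ≈ 0.438, SD ≈ 0.068; a Normal approximation gives roughly [0.327, 0.549].
Exact: F⁻¹(0.05) = 0.328; F⁻¹(0.95) = 0.550.

[0.328, 0.550]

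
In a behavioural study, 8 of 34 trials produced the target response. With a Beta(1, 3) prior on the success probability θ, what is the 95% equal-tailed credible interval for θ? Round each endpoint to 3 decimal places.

[0.118, 0.382]

Posterior: Beta(1+8, 3+26) = Beta(9, 29).
Equal-tailed 95% interval: the 0.025 and 0.975 quantiles of Beta(9, 29).
Posterior mean ≈ 0.237, SD ≈ 0.068; a Normal approximation gives roughly [0.103, 0.370].
Exact: F⁻¹(0.025) = 0.118; F⁻¹(0.975) = 0.382.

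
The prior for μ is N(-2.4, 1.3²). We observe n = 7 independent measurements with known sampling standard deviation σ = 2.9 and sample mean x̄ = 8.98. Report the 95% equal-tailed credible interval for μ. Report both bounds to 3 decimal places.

Posterior precision = 1/1.3² + 7/2.9² = 0.5917 + 0.8323 = 1.4241, so posterior SD = 0.8380.
Posterior mean = (-2.4/1.3² + 7·8.98/2.9²) / 1.4241 = 4.2515.
Interval: 4.2515 ± 1.960 × 0.8380 → [2.609, 5.894].

[2.609, 5.894]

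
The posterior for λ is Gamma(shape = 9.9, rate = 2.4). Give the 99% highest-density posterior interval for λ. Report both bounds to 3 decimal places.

The posterior is unimodal and skewed, so the HPD interval has equal density at both endpoints and is the shortest 99% interval.
Solving f(1.339) = f(7.939) with F(7.939) − F(1.339) = 0.99 gives [1.339, 7.939].
For comparison, the equal-tailed interval is [1.524, 8.274]; the HPD is narrower and shifted toward the mode.

[1.339, 7.939]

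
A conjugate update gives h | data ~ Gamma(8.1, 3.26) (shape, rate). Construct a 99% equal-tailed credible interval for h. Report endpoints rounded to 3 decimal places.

Posterior: Gamma(shape 8.1, rate 3.26).
Equal-tailed 99% interval: Gamma(8.1, 3.26) quantiles at 0.005 and 0.995.
Posterior mean ≈ 2.485, SD ≈ 0.873; a Normal approximation gives roughly [0.236, 4.733].
Exact: lower = 0.806; upper = 5.300.

[0.806, 5.300]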